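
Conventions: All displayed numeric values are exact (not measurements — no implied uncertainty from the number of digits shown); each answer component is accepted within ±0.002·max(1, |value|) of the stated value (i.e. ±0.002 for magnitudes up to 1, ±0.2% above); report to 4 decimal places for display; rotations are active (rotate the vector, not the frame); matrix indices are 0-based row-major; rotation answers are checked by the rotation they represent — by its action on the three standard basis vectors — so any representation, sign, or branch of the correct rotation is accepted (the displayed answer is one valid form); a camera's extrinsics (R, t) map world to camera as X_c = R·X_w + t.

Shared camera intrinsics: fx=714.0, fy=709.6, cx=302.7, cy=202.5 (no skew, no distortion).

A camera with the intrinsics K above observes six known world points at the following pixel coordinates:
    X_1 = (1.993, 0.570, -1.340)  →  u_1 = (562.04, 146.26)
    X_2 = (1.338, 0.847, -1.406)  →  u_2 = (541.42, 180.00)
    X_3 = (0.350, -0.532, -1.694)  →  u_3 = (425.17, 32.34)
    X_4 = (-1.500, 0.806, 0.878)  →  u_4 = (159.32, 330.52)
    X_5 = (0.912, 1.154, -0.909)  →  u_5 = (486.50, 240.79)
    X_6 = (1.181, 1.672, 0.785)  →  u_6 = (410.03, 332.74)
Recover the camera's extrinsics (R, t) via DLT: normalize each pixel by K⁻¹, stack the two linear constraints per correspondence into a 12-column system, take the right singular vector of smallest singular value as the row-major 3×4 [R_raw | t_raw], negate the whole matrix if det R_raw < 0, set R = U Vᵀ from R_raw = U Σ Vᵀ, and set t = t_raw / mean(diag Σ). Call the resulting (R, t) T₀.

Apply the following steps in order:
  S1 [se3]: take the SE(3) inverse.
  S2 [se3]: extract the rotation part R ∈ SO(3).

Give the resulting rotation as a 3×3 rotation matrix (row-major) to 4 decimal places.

rotation (matrix) = ((0.7702, -0.1762, 0.6130), (0.3707, 0.9058, -0.2054), (-0.5190, 0.3854, 0.7629))

source (pnp_recover): camera pose = R=[0.7702 0.3707 -0.5190; -0.1762 0.9058 0.3854; 0.6130 -0.2054 0.7629], t=(0.0401, -0.1901, 6.7495)
after S1 (invert_se3): R=[0.7702 -0.1762 0.6130; 0.3707 0.9058 -0.2054; -0.5190 0.3854 0.7629], t=(-4.2017, 1.5439, -5.0553)
after S2 (rot_of_se3): [0.7702 -0.1762 0.6130; 0.3707 0.9058 -0.2054; -0.5190 0.3854 0.7629]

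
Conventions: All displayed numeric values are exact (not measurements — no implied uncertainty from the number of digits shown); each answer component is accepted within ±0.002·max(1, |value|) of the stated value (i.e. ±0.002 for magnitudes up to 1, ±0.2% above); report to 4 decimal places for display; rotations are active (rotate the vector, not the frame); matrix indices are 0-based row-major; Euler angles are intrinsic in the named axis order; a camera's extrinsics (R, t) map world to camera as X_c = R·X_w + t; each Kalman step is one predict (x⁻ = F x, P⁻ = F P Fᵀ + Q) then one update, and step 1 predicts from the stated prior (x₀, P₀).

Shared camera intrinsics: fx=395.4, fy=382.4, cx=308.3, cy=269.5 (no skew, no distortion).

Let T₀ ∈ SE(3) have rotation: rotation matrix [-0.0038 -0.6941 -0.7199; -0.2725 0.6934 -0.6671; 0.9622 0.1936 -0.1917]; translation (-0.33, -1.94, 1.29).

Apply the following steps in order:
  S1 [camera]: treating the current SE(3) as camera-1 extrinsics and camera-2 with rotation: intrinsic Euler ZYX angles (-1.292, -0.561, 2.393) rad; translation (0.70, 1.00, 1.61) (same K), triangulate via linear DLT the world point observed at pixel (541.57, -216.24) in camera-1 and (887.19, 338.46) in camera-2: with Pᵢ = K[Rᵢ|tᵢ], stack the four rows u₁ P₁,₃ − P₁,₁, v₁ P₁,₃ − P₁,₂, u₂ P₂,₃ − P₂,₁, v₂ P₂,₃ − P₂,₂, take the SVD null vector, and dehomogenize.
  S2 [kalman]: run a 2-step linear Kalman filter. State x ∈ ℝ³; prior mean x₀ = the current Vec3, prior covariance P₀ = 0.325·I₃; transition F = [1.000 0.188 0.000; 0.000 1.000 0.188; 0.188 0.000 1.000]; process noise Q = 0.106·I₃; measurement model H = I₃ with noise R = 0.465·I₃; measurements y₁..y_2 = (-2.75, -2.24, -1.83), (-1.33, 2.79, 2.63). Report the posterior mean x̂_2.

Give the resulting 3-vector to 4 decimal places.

result = (-0.9766, -0.0295, 0.4441)

after S1 (triangulate): (1.0928, -1.5383, -0.7780)
after S2 (kf_track): (-0.9766, -0.0295, 0.4441)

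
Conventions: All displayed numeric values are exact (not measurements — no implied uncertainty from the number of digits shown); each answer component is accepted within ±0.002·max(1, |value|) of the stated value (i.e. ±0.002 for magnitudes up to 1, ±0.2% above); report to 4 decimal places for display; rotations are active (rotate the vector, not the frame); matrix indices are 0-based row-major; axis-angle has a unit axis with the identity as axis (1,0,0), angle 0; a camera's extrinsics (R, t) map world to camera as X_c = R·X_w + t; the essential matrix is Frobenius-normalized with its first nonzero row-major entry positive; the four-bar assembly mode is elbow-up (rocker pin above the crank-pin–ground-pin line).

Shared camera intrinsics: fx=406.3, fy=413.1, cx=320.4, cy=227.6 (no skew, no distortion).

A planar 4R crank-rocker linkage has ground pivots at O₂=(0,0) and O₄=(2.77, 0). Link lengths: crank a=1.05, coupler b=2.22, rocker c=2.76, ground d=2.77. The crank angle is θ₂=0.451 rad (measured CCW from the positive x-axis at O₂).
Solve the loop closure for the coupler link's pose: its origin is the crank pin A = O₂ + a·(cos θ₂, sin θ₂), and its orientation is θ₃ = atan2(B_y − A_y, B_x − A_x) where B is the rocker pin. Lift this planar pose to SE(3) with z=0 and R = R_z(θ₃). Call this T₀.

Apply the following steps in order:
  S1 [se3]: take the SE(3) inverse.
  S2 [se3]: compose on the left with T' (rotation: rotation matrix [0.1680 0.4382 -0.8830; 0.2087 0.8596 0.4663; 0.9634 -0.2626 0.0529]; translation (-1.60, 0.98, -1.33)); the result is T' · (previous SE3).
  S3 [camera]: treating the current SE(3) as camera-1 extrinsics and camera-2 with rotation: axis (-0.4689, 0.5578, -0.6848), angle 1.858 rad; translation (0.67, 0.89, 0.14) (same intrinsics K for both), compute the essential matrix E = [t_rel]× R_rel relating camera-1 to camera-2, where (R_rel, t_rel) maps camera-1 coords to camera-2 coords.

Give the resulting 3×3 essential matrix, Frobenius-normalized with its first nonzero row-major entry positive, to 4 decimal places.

matrix = [0.3906 0.5499 -0.1337; 0.3942 -0.4275 -0.3386; -0.2299 0.0034 0.1465]

source (fourbar_fk): coupler pose = R=[0.3408 -0.9401 0.0000; 0.9401 0.3408 0.0000; 0.0000 0.0000 1.0000], t=(0.9450, 0.4577, 0.0000)
after S1 (invert_se3): R=[0.3408 0.9401 0.0000; -0.9401 0.3408 -0.0000; 0.0000 0.0000 1.0000], t=(-0.7523, 0.7325, 0.0000)
after S2 (compose_se3): R=[-0.3548 0.3073 -0.8830; -0.7371 0.4892 0.4663; 0.5752 0.8163 0.0529], t=(-1.4054, 1.4527, -2.2472)
after S3 (essential): [0.3906 0.5499 -0.1337; 0.3942 -0.4275 -0.3386; -0.2299 0.0034 0.1465]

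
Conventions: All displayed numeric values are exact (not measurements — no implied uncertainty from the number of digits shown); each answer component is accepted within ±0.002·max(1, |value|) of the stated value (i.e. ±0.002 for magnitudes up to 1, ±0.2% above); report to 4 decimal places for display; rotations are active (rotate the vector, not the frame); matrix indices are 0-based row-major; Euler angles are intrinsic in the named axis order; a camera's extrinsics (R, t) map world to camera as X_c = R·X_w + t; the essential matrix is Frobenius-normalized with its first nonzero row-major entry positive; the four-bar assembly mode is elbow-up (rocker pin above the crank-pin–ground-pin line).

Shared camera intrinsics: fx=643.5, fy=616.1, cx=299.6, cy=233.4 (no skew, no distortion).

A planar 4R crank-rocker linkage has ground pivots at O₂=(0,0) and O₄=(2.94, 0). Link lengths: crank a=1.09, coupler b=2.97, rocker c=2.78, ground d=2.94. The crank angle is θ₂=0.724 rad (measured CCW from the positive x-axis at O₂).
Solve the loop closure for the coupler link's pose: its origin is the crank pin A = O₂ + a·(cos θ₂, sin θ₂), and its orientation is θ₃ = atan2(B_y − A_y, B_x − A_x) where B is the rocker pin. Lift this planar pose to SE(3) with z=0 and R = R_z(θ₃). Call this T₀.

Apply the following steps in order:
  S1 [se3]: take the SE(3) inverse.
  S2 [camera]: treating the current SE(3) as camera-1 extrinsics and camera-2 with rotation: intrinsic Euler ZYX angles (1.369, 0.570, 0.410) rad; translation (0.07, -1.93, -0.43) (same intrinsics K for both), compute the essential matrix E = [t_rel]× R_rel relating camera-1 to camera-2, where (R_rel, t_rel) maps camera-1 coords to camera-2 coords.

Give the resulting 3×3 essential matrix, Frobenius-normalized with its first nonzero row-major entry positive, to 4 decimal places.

matrix = [0.4018 -0.4486 -0.2856; 0.1335 0.4110 0.0050; -0.4686 -0.3429 0.1785]

source (fourbar_fk): coupler pose = R=[0.7210 -0.6929 0.0000; 0.6929 0.7210 0.0000; 0.0000 0.0000 1.0000], t=(0.8166, 0.7220, 0.0000)
after S1 (invert_se3): R=[0.7210 0.6929 0.0000; -0.6929 0.7210 0.0000; 0.0000 0.0000 1.0000], t=(-1.0891, 0.0452, 0.0000)
after S2 (essential): [0.4018 -0.4486 -0.2856; 0.1335 0.4110 0.0050; -0.4686 -0.3429 0.1785]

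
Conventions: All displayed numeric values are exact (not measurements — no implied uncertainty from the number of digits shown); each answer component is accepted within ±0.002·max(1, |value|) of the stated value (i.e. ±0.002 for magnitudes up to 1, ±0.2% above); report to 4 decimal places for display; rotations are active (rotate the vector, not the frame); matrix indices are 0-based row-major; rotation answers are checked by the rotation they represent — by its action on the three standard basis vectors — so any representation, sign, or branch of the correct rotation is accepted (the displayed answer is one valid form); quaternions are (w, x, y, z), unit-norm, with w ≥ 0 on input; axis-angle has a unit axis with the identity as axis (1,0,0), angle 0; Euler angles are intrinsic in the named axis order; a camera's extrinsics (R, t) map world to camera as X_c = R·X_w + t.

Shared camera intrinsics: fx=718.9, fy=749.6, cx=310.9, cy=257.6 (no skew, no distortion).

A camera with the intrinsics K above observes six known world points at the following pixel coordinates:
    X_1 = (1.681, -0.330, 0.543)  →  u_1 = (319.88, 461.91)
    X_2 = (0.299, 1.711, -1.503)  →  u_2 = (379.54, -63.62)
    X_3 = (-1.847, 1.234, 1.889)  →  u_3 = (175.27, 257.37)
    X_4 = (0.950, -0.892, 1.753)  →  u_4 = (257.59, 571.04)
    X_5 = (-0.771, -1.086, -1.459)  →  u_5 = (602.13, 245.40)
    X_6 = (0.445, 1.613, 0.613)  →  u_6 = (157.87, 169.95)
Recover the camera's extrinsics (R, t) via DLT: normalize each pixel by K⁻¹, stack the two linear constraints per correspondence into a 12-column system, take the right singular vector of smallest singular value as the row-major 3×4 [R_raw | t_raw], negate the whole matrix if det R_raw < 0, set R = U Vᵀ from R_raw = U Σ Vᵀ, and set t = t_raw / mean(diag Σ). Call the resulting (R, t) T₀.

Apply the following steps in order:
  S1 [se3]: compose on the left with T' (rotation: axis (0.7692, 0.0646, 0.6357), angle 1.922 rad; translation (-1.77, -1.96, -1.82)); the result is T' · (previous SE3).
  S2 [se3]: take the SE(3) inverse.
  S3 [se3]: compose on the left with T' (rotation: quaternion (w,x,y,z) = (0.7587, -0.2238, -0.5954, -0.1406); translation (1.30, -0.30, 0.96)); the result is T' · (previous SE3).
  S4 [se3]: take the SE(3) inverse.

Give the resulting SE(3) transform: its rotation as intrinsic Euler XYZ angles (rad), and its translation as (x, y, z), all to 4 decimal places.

source (pnp_recover): camera pose = R=[-0.1495 -0.6516 -0.7437; 0.2114 -0.7558 0.6197; -0.9659 -0.0646 0.2507], t=(0.4900, 0.1500, 5.4699)
after S1 (compose_se3): R=[-0.8729 0.0603 -0.4842; 0.4736 -0.1337 -0.8705; -0.1172 -0.9892 0.0881], t=(2.2982, -5.3344, -0.3217)
after S2 (invert_se3): R=[-0.8729 0.4736 -0.1172; 0.0603 -0.1337 -0.9892; -0.4842 -0.8705 0.0881], t=(4.4949, -1.1698, -3.5026)
after S3 (compose_se3): R=[0.2164 0.7867 -0.5782; -0.2400 -0.5312 -0.8125; -0.9463 0.3146 0.0739], t=(4.8130, -2.8434, 4.8370)
after S4 (invert_se3): R=[0.2164 -0.2400 -0.9463; 0.7867 -0.5312 0.3146; -0.5782 -0.8125 0.0739], t=(2.8534, -6.8185, 0.1153)

rotation (euler_xyz) = (-1.3402, -1.2417, 0.8370), translation = (2.8534, -6.8185, 0.1153)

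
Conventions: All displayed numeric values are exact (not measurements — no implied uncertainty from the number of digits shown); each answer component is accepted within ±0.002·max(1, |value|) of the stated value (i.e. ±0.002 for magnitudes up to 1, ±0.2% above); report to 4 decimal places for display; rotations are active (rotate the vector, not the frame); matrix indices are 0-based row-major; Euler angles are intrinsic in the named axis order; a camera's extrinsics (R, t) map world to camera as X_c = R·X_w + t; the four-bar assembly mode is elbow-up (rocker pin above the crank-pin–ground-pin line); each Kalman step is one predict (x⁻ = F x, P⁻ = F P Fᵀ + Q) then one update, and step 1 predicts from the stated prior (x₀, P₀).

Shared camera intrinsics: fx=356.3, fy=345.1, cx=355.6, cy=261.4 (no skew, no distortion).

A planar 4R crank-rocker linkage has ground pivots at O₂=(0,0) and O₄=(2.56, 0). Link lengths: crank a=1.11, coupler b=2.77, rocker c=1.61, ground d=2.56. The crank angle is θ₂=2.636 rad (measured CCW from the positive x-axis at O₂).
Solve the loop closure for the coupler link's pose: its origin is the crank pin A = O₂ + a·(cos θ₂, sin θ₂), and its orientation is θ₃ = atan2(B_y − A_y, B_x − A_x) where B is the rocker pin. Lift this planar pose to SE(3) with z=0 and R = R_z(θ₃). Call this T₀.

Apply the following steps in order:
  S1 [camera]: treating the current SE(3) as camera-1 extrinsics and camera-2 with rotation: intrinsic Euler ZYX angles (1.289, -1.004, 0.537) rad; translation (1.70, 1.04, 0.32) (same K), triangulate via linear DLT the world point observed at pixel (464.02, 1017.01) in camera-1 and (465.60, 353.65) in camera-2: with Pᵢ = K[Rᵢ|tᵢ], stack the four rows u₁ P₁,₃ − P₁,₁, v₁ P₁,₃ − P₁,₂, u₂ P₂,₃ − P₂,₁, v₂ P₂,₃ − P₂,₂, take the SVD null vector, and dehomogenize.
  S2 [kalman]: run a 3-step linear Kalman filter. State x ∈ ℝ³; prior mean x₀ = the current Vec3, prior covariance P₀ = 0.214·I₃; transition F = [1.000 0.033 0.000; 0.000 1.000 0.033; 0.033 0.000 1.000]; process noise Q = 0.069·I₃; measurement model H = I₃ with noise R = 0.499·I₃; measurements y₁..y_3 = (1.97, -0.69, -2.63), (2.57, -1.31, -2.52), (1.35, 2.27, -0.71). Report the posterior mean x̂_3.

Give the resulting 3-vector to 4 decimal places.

result = (1.8795, 0.7204, -0.8026)

source (fourbar_fk): coupler pose = R=[0.9564 -0.2922 0.0000; 0.2922 0.9564 0.0000; 0.0000 0.0000 1.0000], t=(-0.9711, 0.5376, 0.0000)
after S1 (triangulate): (1.8478, 1.5204, 1.1562)
after S2 (kf_track): (1.8795, 0.7204, -0.8026)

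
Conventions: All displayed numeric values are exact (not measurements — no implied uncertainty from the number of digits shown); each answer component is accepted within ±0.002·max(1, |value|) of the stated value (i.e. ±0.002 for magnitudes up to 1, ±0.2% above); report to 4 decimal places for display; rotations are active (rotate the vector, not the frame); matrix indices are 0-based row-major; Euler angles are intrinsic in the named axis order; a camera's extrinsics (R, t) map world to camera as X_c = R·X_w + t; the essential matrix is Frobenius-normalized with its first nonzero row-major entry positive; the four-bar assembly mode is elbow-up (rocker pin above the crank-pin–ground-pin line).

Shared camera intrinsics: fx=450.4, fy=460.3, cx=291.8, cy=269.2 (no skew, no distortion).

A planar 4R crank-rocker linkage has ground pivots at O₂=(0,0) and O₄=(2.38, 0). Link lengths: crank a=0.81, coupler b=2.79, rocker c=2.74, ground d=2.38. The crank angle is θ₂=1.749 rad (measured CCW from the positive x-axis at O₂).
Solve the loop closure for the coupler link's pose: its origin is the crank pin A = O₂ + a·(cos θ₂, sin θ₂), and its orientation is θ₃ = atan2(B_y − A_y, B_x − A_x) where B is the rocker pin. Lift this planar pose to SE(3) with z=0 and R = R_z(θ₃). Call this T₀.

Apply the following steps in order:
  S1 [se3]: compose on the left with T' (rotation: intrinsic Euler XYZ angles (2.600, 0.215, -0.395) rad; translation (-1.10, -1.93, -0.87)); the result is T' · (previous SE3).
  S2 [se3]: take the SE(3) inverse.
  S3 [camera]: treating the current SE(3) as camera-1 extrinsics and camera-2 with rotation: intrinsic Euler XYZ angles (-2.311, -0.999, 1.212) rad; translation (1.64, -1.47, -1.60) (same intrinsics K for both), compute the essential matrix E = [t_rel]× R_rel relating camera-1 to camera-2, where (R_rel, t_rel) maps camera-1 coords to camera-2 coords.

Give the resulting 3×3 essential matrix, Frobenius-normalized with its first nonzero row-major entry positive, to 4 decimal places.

matrix = [0.1940 -0.2509 0.0065; -0.6357 -0.0484 0.2521; 0.0468 -0.6284 0.1800]

source (fourbar_fk): coupler pose = R=[0.7322 -0.6811 0.0000; 0.6811 0.7322 0.0000; 0.0000 0.0000 1.0000], t=(-0.1436, 0.7972, 0.0000)
after S1 (compose_se3): R=[0.9163 -0.3389 0.2133; -0.1941 -0.8418 -0.5036; 0.3503 0.4201 -0.8372], t=(-0.9298, -2.5887, -0.4304)
after S2 (invert_se3): R=[0.9163 -0.1941 0.3503; -0.3389 -0.8418 0.4201; 0.2133 -0.5036 -0.8372], t=(0.5002, -2.3136, -1.4657)
after S3 (essential): [0.1940 -0.2509 0.0065; -0.6357 -0.0484 0.2521; 0.0468 -0.6284 0.1800]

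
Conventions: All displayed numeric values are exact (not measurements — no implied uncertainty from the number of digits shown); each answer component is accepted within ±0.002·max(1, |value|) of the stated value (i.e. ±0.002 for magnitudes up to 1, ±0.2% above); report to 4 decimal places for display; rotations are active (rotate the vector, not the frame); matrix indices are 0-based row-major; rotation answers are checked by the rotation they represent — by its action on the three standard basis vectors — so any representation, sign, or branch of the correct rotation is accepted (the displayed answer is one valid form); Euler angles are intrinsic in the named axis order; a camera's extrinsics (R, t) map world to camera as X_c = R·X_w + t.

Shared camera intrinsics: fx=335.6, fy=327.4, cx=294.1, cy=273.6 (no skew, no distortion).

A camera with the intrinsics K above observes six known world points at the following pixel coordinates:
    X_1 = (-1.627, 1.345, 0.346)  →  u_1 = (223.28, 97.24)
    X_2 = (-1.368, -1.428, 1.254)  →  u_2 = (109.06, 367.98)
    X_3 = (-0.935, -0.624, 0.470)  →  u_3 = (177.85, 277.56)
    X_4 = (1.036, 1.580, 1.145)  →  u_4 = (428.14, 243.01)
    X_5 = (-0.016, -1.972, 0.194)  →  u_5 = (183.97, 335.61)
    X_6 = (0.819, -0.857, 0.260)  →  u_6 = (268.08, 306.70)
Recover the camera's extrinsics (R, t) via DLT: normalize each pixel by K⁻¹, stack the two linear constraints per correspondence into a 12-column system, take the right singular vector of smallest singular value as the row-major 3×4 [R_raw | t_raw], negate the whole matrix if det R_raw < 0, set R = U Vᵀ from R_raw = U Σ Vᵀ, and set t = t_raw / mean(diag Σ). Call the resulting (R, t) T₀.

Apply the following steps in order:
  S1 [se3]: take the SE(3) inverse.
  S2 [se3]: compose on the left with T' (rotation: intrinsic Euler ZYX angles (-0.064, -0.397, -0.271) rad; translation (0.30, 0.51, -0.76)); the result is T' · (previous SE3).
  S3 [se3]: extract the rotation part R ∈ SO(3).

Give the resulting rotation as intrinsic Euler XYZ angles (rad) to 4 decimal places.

source (pnp_recover): camera pose = R=[0.6741 0.6530 0.3452; 0.2794 -0.6581 0.6992; 0.6837 -0.3749 -0.6261], t=(-0.4999, -0.4303, 4.6702)
after S1 (invert_se3): R=[0.6741 0.2794 0.6837; 0.6530 -0.6581 -0.3749; 0.3452 0.6992 -0.6261], t=(-2.7360, 1.7941, 3.3973)
after S2 (compose_se3): R=[0.6057 -0.0994 0.7895; 0.6842 -0.4414 -0.5805; 0.4062 0.8918 -0.1994], t=(-3.1271, 3.3731, 0.7579)
after S3 (rot_of_se3): [0.6057 -0.0994 0.7895; 0.6842 -0.4414 -0.5805; 0.4062 0.8918 -0.1994]

rotation (euler_xyz) = (1.9016, 0.9100, 0.1626)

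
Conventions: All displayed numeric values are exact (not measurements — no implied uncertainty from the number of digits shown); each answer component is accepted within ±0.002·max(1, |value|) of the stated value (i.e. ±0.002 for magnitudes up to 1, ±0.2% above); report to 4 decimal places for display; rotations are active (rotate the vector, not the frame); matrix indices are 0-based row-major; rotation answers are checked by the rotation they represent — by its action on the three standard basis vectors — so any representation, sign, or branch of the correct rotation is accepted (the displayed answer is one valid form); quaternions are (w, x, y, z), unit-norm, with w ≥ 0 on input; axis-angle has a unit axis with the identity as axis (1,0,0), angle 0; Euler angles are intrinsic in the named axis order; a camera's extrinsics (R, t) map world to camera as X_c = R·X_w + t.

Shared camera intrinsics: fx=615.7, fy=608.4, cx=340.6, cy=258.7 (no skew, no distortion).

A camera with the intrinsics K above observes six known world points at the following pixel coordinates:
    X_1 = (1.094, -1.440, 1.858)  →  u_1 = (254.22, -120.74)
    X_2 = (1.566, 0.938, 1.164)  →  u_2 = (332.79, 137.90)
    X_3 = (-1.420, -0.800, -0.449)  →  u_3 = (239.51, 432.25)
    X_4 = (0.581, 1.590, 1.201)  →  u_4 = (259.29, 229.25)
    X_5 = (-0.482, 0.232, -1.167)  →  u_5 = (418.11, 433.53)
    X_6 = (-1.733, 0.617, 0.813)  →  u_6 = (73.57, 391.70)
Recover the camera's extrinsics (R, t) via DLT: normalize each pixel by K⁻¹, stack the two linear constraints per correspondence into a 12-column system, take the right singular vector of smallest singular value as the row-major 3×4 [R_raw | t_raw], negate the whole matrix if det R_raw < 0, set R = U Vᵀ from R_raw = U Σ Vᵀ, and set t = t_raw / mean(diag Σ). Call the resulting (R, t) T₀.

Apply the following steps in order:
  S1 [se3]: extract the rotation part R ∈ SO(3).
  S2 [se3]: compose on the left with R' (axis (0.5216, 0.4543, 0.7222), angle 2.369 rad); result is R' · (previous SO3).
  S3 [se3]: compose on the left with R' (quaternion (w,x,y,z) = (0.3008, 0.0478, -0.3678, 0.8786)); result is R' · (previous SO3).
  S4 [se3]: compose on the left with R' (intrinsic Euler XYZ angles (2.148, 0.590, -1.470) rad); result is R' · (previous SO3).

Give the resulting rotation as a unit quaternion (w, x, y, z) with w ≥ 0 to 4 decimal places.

rotation (quat) = (0.1384, -0.4645, -0.2233, -0.8457)

source (pnp_recover): camera pose = R=[0.6304 -0.1460 -0.7624; -0.6298 0.4780 -0.6123; 0.4538 0.8662 0.2093], t=(-0.0400, 0.0400, 4.3300)
after S1 (rot_of_se3): [0.6304 -0.1460 -0.7624; -0.6298 0.4780 -0.6123; 0.4538 0.8662 0.2093]
after S2 (compose_so3): [0.3415 0.8244 0.4514; 0.8923 -0.1336 -0.4311; -0.2951 0.5500 -0.7813]
after S3 (compose_so3): [-0.7407 -0.6716 -0.0173; -0.1217 0.1088 0.9866; -0.6607 0.7329 -0.1623]
after S4 (compose_so3): [-0.5302 0.4415 0.7239; -0.0266 -0.8620 0.5063; 0.8475 0.2492 0.4687]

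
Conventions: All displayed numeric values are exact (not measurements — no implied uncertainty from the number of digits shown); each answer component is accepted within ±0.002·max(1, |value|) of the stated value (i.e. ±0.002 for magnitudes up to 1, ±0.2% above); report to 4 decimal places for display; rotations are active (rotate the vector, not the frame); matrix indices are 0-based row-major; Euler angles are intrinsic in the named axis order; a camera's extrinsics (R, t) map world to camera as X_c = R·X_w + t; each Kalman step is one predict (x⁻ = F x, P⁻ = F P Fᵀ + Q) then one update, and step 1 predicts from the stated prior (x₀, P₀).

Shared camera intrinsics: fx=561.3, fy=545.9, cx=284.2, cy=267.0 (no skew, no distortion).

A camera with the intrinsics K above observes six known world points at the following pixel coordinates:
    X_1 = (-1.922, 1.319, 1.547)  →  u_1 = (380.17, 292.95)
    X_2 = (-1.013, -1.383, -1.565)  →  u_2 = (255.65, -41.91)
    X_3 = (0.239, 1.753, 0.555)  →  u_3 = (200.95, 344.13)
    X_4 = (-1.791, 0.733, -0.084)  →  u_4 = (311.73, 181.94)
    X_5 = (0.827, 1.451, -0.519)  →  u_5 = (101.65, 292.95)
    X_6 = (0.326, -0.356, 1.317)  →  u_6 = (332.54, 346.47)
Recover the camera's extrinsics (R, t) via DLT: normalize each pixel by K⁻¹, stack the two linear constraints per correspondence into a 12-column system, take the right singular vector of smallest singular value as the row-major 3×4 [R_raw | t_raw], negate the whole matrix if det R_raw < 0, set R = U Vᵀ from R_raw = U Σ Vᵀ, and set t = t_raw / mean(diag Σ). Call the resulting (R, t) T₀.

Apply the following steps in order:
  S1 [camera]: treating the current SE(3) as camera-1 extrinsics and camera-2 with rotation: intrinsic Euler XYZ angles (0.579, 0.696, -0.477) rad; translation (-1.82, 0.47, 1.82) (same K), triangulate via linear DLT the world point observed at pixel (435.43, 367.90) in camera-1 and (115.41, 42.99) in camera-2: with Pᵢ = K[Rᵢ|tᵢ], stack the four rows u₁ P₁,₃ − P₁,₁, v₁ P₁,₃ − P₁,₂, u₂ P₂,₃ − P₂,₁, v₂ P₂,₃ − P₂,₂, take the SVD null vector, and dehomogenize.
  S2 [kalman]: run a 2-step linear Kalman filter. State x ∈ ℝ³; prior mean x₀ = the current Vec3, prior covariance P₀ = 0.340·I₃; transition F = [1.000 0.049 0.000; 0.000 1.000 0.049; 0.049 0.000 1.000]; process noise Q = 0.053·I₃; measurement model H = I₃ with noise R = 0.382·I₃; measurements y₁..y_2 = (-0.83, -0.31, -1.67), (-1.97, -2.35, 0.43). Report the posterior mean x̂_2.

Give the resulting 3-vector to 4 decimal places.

source (pnp_recover): camera pose = R=[-0.6229 -0.4226 0.6583; 0.5212 0.4034 0.7521; -0.5834 0.8116 -0.0310], t=(-0.4200, -0.3499, 5.1009)
after S1 (triangulate): (0.0995, -0.8776, 1.9167)
after S2 (kf_track): (-1.0677, -1.2932, 0.1721)

result = (-1.0677, -1.2932, 0.1721)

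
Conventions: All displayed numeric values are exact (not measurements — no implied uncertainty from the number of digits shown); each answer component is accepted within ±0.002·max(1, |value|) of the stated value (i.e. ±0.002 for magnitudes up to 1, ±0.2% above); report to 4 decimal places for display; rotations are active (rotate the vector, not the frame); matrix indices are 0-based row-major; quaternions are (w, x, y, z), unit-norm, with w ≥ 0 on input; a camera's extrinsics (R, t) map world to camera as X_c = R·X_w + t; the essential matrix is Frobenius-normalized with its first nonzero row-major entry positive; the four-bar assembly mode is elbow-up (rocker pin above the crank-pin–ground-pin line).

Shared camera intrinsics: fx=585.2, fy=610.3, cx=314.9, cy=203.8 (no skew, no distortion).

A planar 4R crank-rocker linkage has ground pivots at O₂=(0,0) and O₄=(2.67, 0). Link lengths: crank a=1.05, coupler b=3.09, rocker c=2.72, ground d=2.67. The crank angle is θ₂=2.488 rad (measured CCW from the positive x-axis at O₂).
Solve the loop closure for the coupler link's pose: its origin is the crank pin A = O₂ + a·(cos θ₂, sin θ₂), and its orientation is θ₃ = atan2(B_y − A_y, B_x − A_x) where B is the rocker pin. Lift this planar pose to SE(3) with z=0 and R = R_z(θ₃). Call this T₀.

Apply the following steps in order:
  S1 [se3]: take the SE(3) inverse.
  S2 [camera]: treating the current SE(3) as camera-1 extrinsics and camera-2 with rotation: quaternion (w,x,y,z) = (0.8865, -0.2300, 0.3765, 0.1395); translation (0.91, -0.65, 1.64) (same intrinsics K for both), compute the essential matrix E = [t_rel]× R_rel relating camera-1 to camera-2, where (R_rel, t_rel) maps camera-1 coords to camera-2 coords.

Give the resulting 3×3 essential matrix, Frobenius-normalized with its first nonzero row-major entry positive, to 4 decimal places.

matrix = [0.3631 0.4590 0.3959; -0.2202 0.5301 -0.4089; -0.0313 0.0256 -0.0477]

source (fourbar_fk): coupler pose = R=[0.7955 -0.6060 0.0000; 0.6060 0.7955 0.0000; 0.0000 0.0000 1.0000], t=(-0.8336, 0.6384, 0.0000)
after S1 (invert_se3): R=[0.7955 0.6060 0.0000; -0.6060 0.7955 0.0000; 0.0000 0.0000 1.0000], t=(0.2762, -1.0130, 0.0000)
after S2 (essential): [0.3631 0.4590 0.3959; -0.2202 0.5301 -0.4089; -0.0313 0.0256 -0.0477]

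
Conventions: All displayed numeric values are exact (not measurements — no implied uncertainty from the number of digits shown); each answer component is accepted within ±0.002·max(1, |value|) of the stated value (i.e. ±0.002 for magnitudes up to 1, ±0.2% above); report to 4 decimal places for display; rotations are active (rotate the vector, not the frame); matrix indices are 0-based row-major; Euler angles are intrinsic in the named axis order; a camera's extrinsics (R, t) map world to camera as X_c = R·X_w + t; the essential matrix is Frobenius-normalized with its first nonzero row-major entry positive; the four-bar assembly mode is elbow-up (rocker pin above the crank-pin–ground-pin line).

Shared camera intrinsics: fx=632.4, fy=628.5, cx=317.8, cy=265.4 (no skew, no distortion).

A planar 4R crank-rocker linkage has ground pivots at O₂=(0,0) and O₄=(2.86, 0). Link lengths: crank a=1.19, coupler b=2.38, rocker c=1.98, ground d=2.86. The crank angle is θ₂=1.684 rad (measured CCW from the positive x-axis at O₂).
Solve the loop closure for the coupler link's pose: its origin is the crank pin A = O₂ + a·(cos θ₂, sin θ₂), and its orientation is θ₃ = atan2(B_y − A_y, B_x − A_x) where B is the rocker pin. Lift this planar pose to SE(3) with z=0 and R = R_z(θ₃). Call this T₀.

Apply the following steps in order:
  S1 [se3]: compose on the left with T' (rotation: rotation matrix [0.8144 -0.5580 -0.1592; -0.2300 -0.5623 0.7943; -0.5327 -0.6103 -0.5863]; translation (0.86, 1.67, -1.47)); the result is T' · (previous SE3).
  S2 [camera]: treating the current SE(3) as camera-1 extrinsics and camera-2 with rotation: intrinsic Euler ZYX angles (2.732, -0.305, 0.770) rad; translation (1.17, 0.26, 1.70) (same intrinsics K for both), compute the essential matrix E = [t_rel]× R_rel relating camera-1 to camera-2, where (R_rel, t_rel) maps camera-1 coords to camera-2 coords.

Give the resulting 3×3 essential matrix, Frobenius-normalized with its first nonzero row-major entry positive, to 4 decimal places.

matrix = [0.2819 0.0282 0.3731; 0.2948 -0.1537 0.4304; 0.1302 0.6835 0.0252]

source (fourbar_fk): coupler pose = R=[0.9600 -0.2799 0.0000; 0.2799 0.9600 0.0000; 0.0000 0.0000 1.0000], t=(-0.1344, 1.1824, 0.0000)
after S1 (compose_se3): R=[0.6257 -0.7636 -0.1592; -0.3782 -0.4755 0.7943; -0.6822 -0.4368 -0.5863], t=(0.0908, 1.0361, -2.1200)
after S2 (essential): [0.2819 0.0282 0.3731; 0.2948 -0.1537 0.4304; 0.1302 0.6835 0.0252]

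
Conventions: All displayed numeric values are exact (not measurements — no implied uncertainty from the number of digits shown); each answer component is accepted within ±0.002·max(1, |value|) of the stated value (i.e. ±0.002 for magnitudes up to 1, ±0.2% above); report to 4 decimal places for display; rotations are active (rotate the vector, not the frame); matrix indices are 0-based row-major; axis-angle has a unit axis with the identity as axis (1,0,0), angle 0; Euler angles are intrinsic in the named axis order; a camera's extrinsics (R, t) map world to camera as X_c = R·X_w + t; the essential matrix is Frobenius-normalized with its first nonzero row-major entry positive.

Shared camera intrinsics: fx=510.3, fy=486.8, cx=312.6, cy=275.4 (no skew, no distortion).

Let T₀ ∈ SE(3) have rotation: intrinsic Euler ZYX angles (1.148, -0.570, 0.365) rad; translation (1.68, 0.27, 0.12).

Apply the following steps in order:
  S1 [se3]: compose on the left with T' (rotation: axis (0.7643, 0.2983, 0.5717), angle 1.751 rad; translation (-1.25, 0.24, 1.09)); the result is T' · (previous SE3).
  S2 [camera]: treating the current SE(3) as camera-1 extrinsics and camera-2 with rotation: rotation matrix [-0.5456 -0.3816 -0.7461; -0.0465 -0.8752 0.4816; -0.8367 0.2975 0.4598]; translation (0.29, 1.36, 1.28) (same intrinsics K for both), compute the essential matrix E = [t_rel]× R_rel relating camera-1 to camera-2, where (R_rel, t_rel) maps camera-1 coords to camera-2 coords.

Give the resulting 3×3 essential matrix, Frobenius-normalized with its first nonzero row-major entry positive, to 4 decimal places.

after S1 (compose_se3): R=[0.3871 -0.2923 0.8745; -0.0671 -0.9548 -0.2895; 0.9196 0.0534 -0.3892], t=(-0.3760, 1.5504, 1.7447)
after S2 (essential): [0.4442 0.5400 -0.0039; 0.5059 -0.3761 0.2541; -0.0771 0.1943 -0.0745]

matrix = [0.4442 0.5400 -0.0039; 0.5059 -0.3761 0.2541; -0.0771 0.1943 -0.0745]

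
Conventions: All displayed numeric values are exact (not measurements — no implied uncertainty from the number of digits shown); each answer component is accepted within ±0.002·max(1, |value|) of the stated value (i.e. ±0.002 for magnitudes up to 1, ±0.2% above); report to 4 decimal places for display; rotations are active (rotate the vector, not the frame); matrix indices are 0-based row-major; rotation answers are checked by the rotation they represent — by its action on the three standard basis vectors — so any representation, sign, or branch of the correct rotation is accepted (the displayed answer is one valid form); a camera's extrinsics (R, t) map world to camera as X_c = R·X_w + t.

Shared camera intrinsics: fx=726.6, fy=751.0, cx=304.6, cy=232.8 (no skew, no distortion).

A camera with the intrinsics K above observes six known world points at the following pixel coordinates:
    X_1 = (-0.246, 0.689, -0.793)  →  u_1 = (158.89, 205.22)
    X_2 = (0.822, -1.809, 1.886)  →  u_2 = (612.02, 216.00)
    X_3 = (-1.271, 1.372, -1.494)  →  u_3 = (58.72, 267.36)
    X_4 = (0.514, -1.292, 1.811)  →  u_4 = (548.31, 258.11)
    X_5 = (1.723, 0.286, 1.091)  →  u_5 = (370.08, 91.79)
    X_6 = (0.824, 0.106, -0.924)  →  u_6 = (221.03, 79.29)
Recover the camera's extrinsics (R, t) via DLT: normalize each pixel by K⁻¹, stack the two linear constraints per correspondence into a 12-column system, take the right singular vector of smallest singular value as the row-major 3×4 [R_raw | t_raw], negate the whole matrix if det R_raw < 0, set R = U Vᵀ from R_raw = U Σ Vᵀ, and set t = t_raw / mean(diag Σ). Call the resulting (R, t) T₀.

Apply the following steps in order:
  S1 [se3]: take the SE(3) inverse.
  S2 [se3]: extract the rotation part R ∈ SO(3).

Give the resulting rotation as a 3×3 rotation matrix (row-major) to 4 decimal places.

rotation (matrix) = ((0.1732, -0.7988, -0.5761), (-0.8120, 0.2152, -0.5425), (0.5573, 0.5617, -0.6114))

source (pnp_recover): camera pose = R=[0.1732 -0.8120 0.5573; -0.7988 0.2152 0.5617; -0.5761 -0.5425 -0.6114], t=(-0.2700, -0.1400, 6.3004)
after S1 (invert_se3): R=[0.1732 -0.7988 -0.5761; -0.8120 0.2152 -0.5425; 0.5573 0.5617 -0.6114], t=(3.5644, 3.2287, 4.0815)
after S2 (rot_of_se3): [0.1732 -0.7988 -0.5761; -0.8120 0.2152 -0.5425; 0.5573 0.5617 -0.6114]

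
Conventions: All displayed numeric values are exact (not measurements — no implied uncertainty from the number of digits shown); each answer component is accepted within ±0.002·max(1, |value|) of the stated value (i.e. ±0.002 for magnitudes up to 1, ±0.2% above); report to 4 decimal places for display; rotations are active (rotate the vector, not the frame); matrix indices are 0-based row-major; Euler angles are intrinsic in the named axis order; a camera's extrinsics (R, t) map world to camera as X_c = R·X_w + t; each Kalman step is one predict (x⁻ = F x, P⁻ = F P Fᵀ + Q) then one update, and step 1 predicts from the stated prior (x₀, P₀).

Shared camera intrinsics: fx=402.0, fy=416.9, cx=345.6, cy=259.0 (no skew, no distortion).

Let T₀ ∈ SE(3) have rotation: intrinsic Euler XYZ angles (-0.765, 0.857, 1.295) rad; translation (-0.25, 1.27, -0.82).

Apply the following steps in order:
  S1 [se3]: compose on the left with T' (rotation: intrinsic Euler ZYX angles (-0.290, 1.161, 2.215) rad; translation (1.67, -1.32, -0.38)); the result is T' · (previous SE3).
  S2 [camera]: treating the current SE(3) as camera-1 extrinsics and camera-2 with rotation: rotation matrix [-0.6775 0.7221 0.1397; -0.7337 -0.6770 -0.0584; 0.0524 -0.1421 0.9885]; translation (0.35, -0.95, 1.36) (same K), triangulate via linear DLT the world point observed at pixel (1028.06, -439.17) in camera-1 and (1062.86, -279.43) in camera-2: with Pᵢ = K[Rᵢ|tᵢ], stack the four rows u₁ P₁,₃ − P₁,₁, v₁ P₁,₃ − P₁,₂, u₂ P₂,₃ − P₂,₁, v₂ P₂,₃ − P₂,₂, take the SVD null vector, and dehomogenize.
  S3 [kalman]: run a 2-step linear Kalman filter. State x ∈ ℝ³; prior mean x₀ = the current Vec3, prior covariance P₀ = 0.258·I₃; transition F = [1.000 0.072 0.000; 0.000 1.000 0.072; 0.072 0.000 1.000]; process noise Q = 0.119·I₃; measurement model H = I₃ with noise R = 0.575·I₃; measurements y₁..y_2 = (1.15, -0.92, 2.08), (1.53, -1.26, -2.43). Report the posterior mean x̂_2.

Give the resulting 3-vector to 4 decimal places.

result = (0.5698, -0.3923, -0.5992)

after S1 (compose_se3): R=[0.9774 -0.1230 0.1721; 0.0426 -0.6825 -0.7296; 0.2072 0.7204 -0.6619], t=(2.8693, -1.7896, 0.4501)
after S2 (triangulate): (-0.6841, 0.7772, -0.4870)
after S3 (kf_track): (0.5698, -0.3923, -0.5992)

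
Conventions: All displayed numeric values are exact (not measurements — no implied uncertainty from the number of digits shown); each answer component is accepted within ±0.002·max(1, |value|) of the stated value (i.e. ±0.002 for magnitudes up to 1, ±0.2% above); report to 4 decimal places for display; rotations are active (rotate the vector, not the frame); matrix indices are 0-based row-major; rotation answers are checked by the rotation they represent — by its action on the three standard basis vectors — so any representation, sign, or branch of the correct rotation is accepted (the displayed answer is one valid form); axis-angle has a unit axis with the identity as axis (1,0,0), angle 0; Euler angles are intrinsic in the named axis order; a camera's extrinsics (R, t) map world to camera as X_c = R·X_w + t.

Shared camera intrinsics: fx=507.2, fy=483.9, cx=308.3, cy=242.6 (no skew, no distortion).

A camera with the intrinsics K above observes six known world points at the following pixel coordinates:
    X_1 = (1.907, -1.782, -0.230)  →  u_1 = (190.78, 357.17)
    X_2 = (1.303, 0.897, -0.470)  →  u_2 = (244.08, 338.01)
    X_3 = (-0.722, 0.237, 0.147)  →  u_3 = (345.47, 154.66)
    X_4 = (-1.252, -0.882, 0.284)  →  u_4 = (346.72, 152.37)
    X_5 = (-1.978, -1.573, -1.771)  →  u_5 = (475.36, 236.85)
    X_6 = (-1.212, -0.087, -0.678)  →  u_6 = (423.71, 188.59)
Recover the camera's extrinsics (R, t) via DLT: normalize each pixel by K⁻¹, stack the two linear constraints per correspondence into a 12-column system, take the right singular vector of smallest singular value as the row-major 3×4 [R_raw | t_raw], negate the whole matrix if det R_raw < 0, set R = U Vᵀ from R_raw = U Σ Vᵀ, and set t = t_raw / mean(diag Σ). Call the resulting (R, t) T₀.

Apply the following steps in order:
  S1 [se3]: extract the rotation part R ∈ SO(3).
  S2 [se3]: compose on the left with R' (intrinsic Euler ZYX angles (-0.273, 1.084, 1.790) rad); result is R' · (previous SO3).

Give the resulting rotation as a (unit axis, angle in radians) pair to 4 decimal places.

rotation (axis_angle) = ((-0.2567, -0.9478, -0.1889), 1.2949)

source (pnp_recover): camera pose = R=[-0.6924 0.1480 -0.7062; 0.6820 -0.1855 -0.7075; -0.2357 -0.9714 0.0275], t=(-0.0600, -0.2799, 5.1204)
after S1 (rot_of_se3): [-0.6924 0.1480 -0.7062; 0.6820 -0.1855 -0.7075; -0.2357 -0.9714 0.0275]
after S2 (compose_so3): [0.3203 0.3589 -0.8767; -0.0047 0.9261 0.3773; 0.9473 -0.1167 0.2983]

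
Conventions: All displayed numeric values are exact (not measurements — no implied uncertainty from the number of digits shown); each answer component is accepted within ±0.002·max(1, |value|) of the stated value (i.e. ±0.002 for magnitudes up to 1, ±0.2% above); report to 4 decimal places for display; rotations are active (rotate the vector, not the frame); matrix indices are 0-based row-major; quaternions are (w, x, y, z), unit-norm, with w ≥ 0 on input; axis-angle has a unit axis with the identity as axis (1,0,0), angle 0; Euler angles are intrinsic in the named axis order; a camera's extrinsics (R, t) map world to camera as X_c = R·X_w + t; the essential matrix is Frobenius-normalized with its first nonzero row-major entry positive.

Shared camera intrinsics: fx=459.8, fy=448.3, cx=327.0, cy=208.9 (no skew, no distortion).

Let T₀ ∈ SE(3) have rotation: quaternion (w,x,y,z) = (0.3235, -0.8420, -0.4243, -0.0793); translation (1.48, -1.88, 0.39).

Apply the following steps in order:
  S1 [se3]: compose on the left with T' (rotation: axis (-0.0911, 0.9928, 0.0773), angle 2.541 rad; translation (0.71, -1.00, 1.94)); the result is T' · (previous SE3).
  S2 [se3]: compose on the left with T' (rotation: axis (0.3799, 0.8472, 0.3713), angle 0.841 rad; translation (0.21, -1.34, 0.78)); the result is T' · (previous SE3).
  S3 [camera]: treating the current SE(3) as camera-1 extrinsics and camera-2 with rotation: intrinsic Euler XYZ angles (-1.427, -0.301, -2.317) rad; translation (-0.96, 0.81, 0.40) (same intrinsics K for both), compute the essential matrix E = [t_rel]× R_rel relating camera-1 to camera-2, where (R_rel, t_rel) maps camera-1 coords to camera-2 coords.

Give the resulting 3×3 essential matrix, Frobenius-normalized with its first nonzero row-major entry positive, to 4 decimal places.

matrix = [0.0059 -0.0210 0.1023; 0.6422 0.2350 -0.1776; 0.2166 -0.0811 0.6605]

after S1 (compose_se3): R=[-0.4227 -0.7921 -0.4403; 0.6480 -0.6038 0.4642; -0.6336 -0.0890 0.7686], t=(0.1178, -2.9360, 0.6065)
after S2 (compose_se3): R=[-0.8418 -0.5243 0.1280; 0.5377 -0.8353 0.1145; 0.0469 0.1652 0.9851], t=(1.2032, -4.0627, 0.0043)
after S3 (essential): [0.0059 -0.0210 0.1023; 0.6422 0.2350 -0.1776; 0.2166 -0.0811 0.6605]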